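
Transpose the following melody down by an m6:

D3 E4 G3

D3: a sixth down reaches F, and 8 semitones makes it F#2.
A minor sixth down from E4 gives G#3.
G3 down a minor sixth is B2.

F#2 G#3 B2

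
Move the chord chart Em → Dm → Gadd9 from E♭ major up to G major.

E♭ major up to G major is a major third; each chord root moves by that interval while the quality stays the same.
Em: root E up a major third → G#, giving G#m.
Dm: root D up a major third → F#, giving F#m.
Gadd9: root G up a major third → B, giving Badd9.

G#m F#m Badd9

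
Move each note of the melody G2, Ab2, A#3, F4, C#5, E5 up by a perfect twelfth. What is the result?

G2 -> D4
Ab2 -> Eb4
A#3 -> E#5
F4 -> C6
C#5 -> G#6
E5 -> B6

D4 Eb4 E#5 C6 G#6 B6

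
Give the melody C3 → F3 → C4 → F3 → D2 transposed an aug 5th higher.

G#3 C#4 G#4 C#4 A#2

An augmented fifth up from C3 gives G#3.
F3 up an augmented fifth is C#4.
An augmented fifth up from C4 gives G#4.
F3 up an augmented fifth is C#4.
D2: a fifth up reaches A, and 8 semitones makes it A#2.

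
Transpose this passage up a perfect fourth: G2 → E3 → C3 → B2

C3 A3 F3 E3

G2 becomes C3
E3 becomes A3
C3 becomes F3
B2 becomes E3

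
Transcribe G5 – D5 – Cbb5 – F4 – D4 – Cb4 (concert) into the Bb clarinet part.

A5 E5 Dbb5 G4 E4 Db4

The Bb clarinet sounds a major second below written, so the written part must be a major second above concert — transpose each note up.
G5 → A5
D5 → E5
Cbb5 → Dbb5
F4 → G4
D4 → E4
Cb4 → Db4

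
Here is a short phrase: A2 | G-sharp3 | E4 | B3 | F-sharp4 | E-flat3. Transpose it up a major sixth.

F#3 E#4 C#5 G#4 D#5 C4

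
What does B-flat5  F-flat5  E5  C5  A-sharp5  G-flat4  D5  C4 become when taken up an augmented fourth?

E6 Bb5 A#5 F#5 D##6 C5 G#5 F#4

Bb5 gives E6
Fb5 gives Bb5
E5 gives A#5
C5 gives F#5
A#5 gives D##6
Gb4 gives C5
D5 gives G#5
C4 gives F#4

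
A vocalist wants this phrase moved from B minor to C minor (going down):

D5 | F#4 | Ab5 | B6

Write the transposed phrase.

B minor to C minor down is a major seventh, so every note moves down by that interval.
D5 to Eb4
F#4 to G3
Ab5 to Bbb4
B6 to C6

Eb4 G3 Bbb4 C6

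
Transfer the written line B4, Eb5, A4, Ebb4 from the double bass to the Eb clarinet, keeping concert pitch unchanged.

G#3 C4 F#3 Cb3

First find concert pitch: the double bass sounds a perfect octave below written, so B4 Eb5 A4 Ebb4 sounds B3 Eb4 A3 Ebb3.
Then write for Eb clarinet: it sounds a minor third above written, so the part must be a minor third below concert.
B3 → G#3
Eb4 → C4
A3 → F#3
Ebb3 → Cb3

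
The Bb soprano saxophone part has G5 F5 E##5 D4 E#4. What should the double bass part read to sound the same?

F6 Eb6 D##6 C5 D#5

First find concert pitch: the Bb soprano saxophone sounds a major second below written, so G5 F5 E##5 D4 E#4 sounds F5 Eb5 D##5 C4 D#4.
Then write for double bass: it sounds a perfect octave below written, so the part must be a perfect octave above concert.
F5 → F6
Eb5 → Eb6
D##5 → D##6
C4 → C5
D#4 → D#5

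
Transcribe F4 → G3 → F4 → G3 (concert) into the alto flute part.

Written C4 sounds as G3 on the alto flute, so concert pitches are written a perfect fourth up.
F4 -> Bb4
G3 -> C4
F4 -> Bb4
G3 -> C4

Bb4 C4 Bb4 C4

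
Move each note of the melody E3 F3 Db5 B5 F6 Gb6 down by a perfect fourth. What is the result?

B2 C3 Ab4 F#5 C6 Db6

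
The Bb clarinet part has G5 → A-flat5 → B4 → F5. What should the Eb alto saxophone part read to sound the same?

D6 Eb6 F#5 C6

First find concert pitch: the Bb clarinet sounds a major second below written, so G5 A-flat5 B4 F5 sounds F5 Gb5 A4 Eb5.
Then write for Eb alto saxophone: it sounds a major sixth below written, so the part must be a major sixth above concert.
F5 → D6
Gb5 → Eb6
A4 → F#5
Eb5 → C6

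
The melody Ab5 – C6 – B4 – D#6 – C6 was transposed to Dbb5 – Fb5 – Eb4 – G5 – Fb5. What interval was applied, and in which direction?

down an augmented fifth

Take the first pair: Ab5 → Dbb5. A to D spans 5 letter names, so the interval is some kind of fifth.
Dbb5 to Ab5 is 8 semitones, which makes it an augmented fifth; the second version is lower, so the direction is down.
Checking another pair — C6 → Fb5 — gives the same interval.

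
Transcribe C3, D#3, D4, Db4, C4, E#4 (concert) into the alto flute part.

The alto flute sounds a perfect fourth below written, so the written part must be a perfect fourth above concert — transpose each note up.
C3 gives F3
D#3 gives G#3
D4 gives G4
Db4 gives Gb4
C4 gives F4
E#4 gives A#4

F3 G#3 G4 Gb4 F4 A#4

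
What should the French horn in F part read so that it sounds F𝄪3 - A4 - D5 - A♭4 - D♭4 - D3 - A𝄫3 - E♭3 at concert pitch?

C##4 E5 A5 Eb5 Ab4 A3 Ebb4 Bb3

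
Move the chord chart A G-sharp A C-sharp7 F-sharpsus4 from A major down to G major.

G F# G B7 Esus4

A major down to G major is a major second; each chord root moves by that interval while the quality stays the same.
A: root A down a major second → G, giving G.
G-sharp: root G-sharp down a major second → F#, giving F#.
A: root A down a major second → G, giving G.
C-sharp7: root C-sharp down a major second → B, giving B7.
F-sharpsus4: root F-sharp down a major second → E, giving Esus4.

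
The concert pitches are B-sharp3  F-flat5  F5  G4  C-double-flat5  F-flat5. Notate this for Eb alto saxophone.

The Eb alto saxophone sounds a major sixth below written, so the written part must be a major sixth above concert — transpose each note up.
B#3 becomes G##4
Fb5 becomes Db6
F5 becomes D6
G4 becomes E5
Cbb5 becomes Abb5
Fb5 becomes Db6

G##4 Db6 D6 E5 Abb5 Db6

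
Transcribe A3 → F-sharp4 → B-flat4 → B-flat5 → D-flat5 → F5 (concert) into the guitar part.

A4 F#5 Bb5 Bb6 Db6 F6

Written C4 sounds as C3 on the guitar, so concert pitches are written a perfect octave up.
A3 to A4
F#4 to F#5
Bb4 to Bb5
Bb5 to Bb6
Db5 to Db6
F5 to F6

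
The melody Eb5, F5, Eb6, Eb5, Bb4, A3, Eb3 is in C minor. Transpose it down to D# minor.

F#4 G#4 F#5 F#4 C#4 B#2 F#2

C minor to D# minor down is a diminished seventh, so every note moves down by that interval.
Eb5 -> F#4
F5 -> G#4
Eb6 -> F#5
Eb5 -> F#4
Bb4 -> C#4
A3 -> B#2
Eb3 -> F#2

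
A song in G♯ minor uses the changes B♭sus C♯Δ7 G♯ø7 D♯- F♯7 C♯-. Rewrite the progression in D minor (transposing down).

Fbsus GΔ7 Dø7 A- C7 G-

G♯ minor down to D minor is an augmented fourth; each chord root moves by that interval while the quality stays the same.
B♭sus: root B♭ down an augmented fourth → Fb, giving Fbsus.
C♯Δ7: root C♯ down an augmented fourth → G, giving GΔ7.
G♯ø7: root G♯ down an augmented fourth → D, giving Dø7.
D♯-: root D♯ down an augmented fourth → A, giving A-.
F♯7: root F♯ down an augmented fourth → C, giving C7.
C♯-: root C♯ down an augmented fourth → G, giving G-.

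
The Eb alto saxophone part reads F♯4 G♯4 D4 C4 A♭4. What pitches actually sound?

A3 B3 F3 Eb3 Cb4

The Eb alto saxophone sounds a major sixth below written, so transpose each written note down a major sixth.
F#4 to A3
G#4 to B3
D4 to F3
C4 to Eb3
Ab4 to Cb4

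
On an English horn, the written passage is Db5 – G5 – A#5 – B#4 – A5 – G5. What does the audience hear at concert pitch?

Written C4 on the English horn sounds as F3, a perfect fifth lower; apply that shift to every note.
Db5 gives Gb4
G5 gives C5
A#5 gives D#5
B#4 gives E#4
A5 gives D5
G5 gives C5

Gb4 C5 D#5 E#4 D5 C5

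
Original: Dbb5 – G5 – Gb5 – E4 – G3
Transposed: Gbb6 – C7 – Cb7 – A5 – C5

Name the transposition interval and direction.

Take the first pair: Dbb5 → Gbb6. D to G spans 11 letter names, so the interval is some kind of eleventh.
Dbb5 to Gbb6 is 17 semitones, which makes it a perfect eleventh; the second version is higher, so the direction is up.
Checking another pair — G3 → C5 — gives the same interval.

up a perfect eleventh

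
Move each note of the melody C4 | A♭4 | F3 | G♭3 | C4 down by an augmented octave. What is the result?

An augmented octave down from C4 gives Cb3.
Ab4: an octave down reaches A, and 13 semitones makes it Abb3.
F3 down an augmented octave is Fb2.
Gb3: an octave down reaches G, and 13 semitones makes it Gbb2.
C4: an octave down reaches C, and 13 semitones makes it Cb3.

Cb3 Abb3 Fb2 Gbb2 Cb3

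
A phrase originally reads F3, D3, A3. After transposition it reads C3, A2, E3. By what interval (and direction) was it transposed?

down a perfect fourth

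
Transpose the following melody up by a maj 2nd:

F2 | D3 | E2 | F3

G2 E3 F#2 G3

F2: a second up reaches G, and 2 semitones makes it G2.
A major second up from D3 gives E3.
A major second up from E2 gives F#2.
A major second up from F3 gives G3.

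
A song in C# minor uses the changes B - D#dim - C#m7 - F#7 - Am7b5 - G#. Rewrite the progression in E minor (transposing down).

D F#dim Em7 A7 Cm7b5 B

C# minor down to E minor is a major sixth; each chord root moves by that interval while the quality stays the same.
B: root B down a major sixth → D, giving D.
D#dim: root D# down a major sixth → F#, giving F#dim.
C#m7: root C# down a major sixth → E, giving Em7.
F#7: root F# down a major sixth → A, giving A7.
Am7b5: root A down a major sixth → C, giving Cm7b5.
G#: root G# down a major sixth → B, giving B.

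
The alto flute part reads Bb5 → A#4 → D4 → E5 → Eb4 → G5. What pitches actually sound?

F5 E#4 A3 B4 Bb3 D5

The alto flute sounds a perfect fourth below written, so transpose each written note down a perfect fourth.
Bb5 becomes F5
A#4 becomes E#4
D4 becomes A3
E5 becomes B4
Eb4 becomes Bb3
G5 becomes D5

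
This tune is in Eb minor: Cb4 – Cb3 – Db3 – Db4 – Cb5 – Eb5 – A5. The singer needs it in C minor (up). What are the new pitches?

Ab4 Ab3 Bb3 Bb4 Ab5 C6 F#6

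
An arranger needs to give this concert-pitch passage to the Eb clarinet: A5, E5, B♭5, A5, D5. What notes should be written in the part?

F#5 C#5 G5 F#5 B4

The Eb clarinet sounds a minor third above written, so the written part must be a minor third below concert — transpose each note down.
A5 gives F#5
E5 gives C#5
Bb5 gives G5
A5 gives F#5
D5 gives B4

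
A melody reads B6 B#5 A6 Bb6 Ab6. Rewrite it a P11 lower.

B6: an eleventh down reaches F, and 17 semitones makes it F#5.
B#5 down a perfect eleventh is F##4.
A6 down a perfect eleventh is E5.
Bb6: an eleventh down reaches F, and 17 semitones makes it F5.
Ab6: an eleventh down reaches E, and 17 semitones makes it Eb5.

F#5 F##4 E5 F5 Eb5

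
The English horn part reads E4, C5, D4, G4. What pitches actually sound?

A3 F4 G3 C4

Written C4 on the English horn sounds as F3, a perfect fifth lower; apply that shift to every note.
E4 becomes A3
C5 becomes F4
D4 becomes G3
G4 becomes C4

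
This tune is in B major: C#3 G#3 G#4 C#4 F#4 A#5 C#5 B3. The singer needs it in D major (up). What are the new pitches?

E3 B3 B4 E4 A4 C#6 E5 D4

B major to D major up is a minor third, so every note moves up by that interval.
C#3 gives E3
G#3 gives B3
G#4 gives B4
C#4 gives E4
F#4 gives A4
A#5 gives C#6
C#5 gives E5
B3 gives D4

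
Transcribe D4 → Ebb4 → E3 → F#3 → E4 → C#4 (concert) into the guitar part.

D5 Ebb5 E4 F#4 E5 C#5

The guitar sounds a perfect octave below written, so the written part must be a perfect octave above concert — transpose each note up.
D4 -> D5
Ebb4 -> Ebb5
E3 -> E4
F#3 -> F#4
E4 -> E5
C#4 -> C#5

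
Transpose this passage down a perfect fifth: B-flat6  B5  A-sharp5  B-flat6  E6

Eb6 E5 D#5 Eb6 A5

Bb6: a fifth down reaches E, and 7 semitones makes it Eb6.
B5 down a perfect fifth is E5.
A perfect fifth down from A#5 gives D#5.
Bb6 down a perfect fifth is Eb6.
E6 down a perfect fifth is A5.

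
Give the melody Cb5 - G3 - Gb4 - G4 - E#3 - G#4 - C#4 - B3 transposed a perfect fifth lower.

Fb4 C3 Cb4 C4 A#2 C#4 F#3 E3

Cb5 down a perfect fifth is Fb4.
G3 down a perfect fifth is C3.
Gb4: a fifth down reaches C, and 7 semitones makes it Cb4.
A perfect fifth down from G4 gives C4.
A perfect fifth down from E#3 gives A#2.
A perfect fifth down from G#4 gives C#4.
C#4 down a perfect fifth is F#3.
A perfect fifth down from B3 gives E3.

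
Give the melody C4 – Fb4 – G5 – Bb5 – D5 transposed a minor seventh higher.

A minor seventh up from C4 gives Bb4.
Fb4 up a minor seventh is Ebb5.
A minor seventh up from G5 gives F6.
Bb5 up a minor seventh is Ab6.
D5 up a minor seventh is C6.

Bb4 Ebb5 F6 Ab6 C6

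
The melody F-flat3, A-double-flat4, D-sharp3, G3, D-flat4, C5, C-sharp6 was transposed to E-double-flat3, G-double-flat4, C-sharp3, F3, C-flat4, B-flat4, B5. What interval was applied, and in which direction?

down a major second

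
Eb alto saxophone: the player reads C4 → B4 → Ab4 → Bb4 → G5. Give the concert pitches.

The Eb alto saxophone sounds a major sixth below written, so transpose each written note down a major sixth.
C4 to Eb3
B4 to D4
Ab4 to Cb4
Bb4 to Db4
G5 to Bb4

Eb3 D4 Cb4 Db4 Bb4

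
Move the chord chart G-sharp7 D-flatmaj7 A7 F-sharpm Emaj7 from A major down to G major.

F#7 Cbmaj7 G7 Em Dmaj7

A major down to G major is a major second; each chord root moves by that interval while the quality stays the same.
G-sharp7: root G-sharp down a major second → F#, giving F#7.
D-flatmaj7: root D-flat down a major second → Cb, giving Cbmaj7.
A7: root A down a major second → G, giving G7.
F-sharpm: root F-sharp down a major second → E, giving Em.
Emaj7: root E down a major second → D, giving Dmaj7.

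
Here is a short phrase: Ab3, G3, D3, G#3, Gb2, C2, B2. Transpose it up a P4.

Db4 C4 G3 C#4 Cb3 F2 E3

A perfect fourth up from Ab3 gives Db4.
A perfect fourth up from G3 gives C4.
D3 up a perfect fourth is G3.
G#3: a fourth up reaches C, and 5 semitones makes it C#4.
Gb2: a fourth up reaches C, and 5 semitones makes it Cb3.
A perfect fourth up from C2 gives F2.
B2 up a perfect fourth is E3.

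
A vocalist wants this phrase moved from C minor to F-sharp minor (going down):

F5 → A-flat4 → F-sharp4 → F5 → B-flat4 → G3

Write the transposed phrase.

B4 D4 B#3 B4 E4 C#3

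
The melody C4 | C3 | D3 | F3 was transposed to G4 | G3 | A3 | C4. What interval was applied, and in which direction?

up a perfect fifth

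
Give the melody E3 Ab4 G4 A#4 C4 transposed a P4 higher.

E3: a fourth up reaches A, and 5 semitones makes it A3.
Ab4: a fourth up reaches D, and 5 semitones makes it Db5.
A perfect fourth up from G4 gives C5.
A perfect fourth up from A#4 gives D#5.
C4: a fourth up reaches F, and 5 semitones makes it F4.

A3 Db5 C5 D#5 F4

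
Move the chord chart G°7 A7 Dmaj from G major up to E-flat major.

Eb°7 F7 Bbmaj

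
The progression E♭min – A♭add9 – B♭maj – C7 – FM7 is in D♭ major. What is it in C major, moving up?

Dmin Gadd9 Amaj B7 EM7

D♭ major up to C major is a major seventh; each chord root moves by that interval while the quality stays the same.
E♭min: root E♭ up a major seventh → D, giving Dmin.
A♭add9: root A♭ up a major seventh → G, giving Gadd9.
B♭maj: root B♭ up a major seventh → A, giving Amaj.
C7: root C up a major seventh → B, giving B7.
FM7: root F up a major seventh → E, giving EM7.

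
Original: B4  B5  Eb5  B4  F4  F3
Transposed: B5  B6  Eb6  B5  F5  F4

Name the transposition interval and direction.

up a perfect octave

From B4 to B5 is 8 letter names — an octave of some quality.
B4 to B5 is 12 semitones, which makes it a perfect octave; the second version is higher, so the direction is up.
Checking another pair — F3 → F4 — gives the same interval.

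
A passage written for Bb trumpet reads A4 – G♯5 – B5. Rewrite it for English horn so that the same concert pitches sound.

D5 C#6 E6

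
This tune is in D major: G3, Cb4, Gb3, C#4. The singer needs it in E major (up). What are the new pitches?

From D up to E is a major second; apply that to each pitch.
G3 gives A3
Cb4 gives Db4
Gb3 gives Ab3
C#4 gives D#4

A3 Db4 Ab3 D#4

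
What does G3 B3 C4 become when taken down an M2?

F3 A3 Bb3

G3 becomes F3
B3 becomes A3
C4 becomes Bb3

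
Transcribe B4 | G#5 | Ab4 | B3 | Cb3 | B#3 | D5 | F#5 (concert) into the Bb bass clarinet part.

C#6 A#6 Bb5 C#5 Db4 C##5 E6 G#6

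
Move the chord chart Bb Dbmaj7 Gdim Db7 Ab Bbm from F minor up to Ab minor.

Db Fbmaj7 Bbdim Fb7 Cb Dbm

F minor up to Ab minor is a minor third; each chord root moves by that interval while the quality stays the same.
Bb: root Bb up a minor third → Db, giving Db.
Dbmaj7: root Db up a minor third → Fb, giving Fbmaj7.
Gdim: root G up a minor third → Bb, giving Bbdim.
Db7: root Db up a minor third → Fb, giving Fb7.
Ab: root Ab up a minor third → Cb, giving Cb.
Bbm: root Bb up a minor third → Db, giving Dbm.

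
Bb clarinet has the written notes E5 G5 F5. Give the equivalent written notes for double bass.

First find concert pitch: the Bb clarinet sounds a major second below written, so E5 G5 F5 sounds D5 F5 Eb5.
Then write for double bass: it sounds a perfect octave below written, so the part must be a perfect octave above concert.
D5 → D6
F5 → F6
Eb5 → Eb6

D6 F6 Eb6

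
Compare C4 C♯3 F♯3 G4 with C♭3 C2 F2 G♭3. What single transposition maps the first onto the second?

down an augmented octave

From C4 to Cb3 is 8 letter names — an octave of some quality.
Cb3 to C4 is 13 semitones, which makes it an augmented octave; the second version is lower, so the direction is down.
Checking another pair — G4 → Gb3 — gives the same interval.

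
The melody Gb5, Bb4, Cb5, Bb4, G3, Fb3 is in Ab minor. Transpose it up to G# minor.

F#6 A#5 B5 A#5 F##4 E4

From Ab up to G# is an augmented seventh; apply that to each pitch.
Gb5 becomes F#6
Bb4 becomes A#5
Cb5 becomes B5
Bb4 becomes A#5
G3 becomes F##4
Fb3 becomes E4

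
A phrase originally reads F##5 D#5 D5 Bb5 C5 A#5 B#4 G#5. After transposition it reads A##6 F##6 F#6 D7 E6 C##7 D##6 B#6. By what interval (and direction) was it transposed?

up a major tenth

Take the first pair: F##5 → A##6. F to A spans 10 letter names, so the interval is some kind of tenth.
F##5 to A##6 is 16 semitones, which makes it a major tenth; the second version is higher, so the direction is up.
Checking another pair — G#5 → B#6 — gives the same interval.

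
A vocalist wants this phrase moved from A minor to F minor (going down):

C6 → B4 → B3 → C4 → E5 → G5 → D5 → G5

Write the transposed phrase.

A minor to F minor down is a major third, so every note moves down by that interval.
C6 -> Ab5
B4 -> G4
B3 -> G3
C4 -> Ab3
E5 -> C5
G5 -> Eb5
D5 -> Bb4
G5 -> Eb5

Ab5 G4 G3 Ab3 C5 Eb5 Bb4 Eb5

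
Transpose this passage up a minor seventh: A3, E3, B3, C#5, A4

G4 D4 A4 B5 G5

A minor seventh up from A3 gives G4.
E3 up a minor seventh is D4.
B3: a seventh up reaches A, and 10 semitones makes it A4.
C#5 up a minor seventh is B5.
A4 up a minor seventh is G5.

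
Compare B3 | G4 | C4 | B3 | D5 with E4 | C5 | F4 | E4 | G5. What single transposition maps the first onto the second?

up a perfect fourth

From B3 to E4 is 4 letter names — a fourth of some quality.
B3 to E4 is 5 semitones, which makes it a perfect fourth; the second version is higher, so the direction is up.
Checking another pair — D5 → G5 — gives the same interval.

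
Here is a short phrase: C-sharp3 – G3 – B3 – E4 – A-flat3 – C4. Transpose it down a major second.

B2 F3 A3 D4 Gb3 Bb3

C#3 -> B2
G3 -> F3
B3 -> A3
E4 -> D4
Ab3 -> Gb3
C4 -> Bb3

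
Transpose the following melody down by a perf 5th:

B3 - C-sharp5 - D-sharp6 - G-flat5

E3 F#4 G#5 Cb5

B3: a fifth down reaches E, and 7 semitones makes it E3.
C#5: a fifth down reaches F, and 7 semitones makes it F#4.
D#6: a fifth down reaches G, and 7 semitones makes it G#5.
Gb5: a fifth down reaches C, and 7 semitones makes it Cb5.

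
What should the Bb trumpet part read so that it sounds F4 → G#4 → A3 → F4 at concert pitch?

Written C4 sounds as Bb3 on the Bb trumpet, so concert pitches are written a major second up.
F4 gives G4
G#4 gives A#4
A3 gives B3
F4 gives G4

G4 A#4 B3 G4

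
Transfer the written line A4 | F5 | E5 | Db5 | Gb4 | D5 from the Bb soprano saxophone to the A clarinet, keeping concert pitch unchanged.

First find concert pitch: the Bb soprano saxophone sounds a major second below written, so A4 F5 E5 Db5 Gb4 D5 sounds G4 Eb5 D5 Cb5 Fb4 C5.
Then write for A clarinet: it sounds a minor third below written, so the part must be a minor third above concert.
G4 → Bb4
Eb5 → Gb5
D5 → F5
Cb5 → Ebb5
Fb4 → Abb4
C5 → Eb5

Bb4 Gb5 F5 Ebb5 Abb4 Eb5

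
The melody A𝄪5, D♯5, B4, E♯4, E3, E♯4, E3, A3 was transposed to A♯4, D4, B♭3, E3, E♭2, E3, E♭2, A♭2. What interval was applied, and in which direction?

Take the first pair: A##5 → A#4. A to A spans 8 letter names, so the interval is some kind of octave.
A#4 to A##5 is 13 semitones, which makes it an augmented octave; the second version is lower, so the direction is down.
Checking another pair — A3 → Ab2 — gives the same interval.

down an augmented octave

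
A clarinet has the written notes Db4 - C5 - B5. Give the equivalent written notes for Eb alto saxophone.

First find concert pitch: the A clarinet sounds a minor third below written, so Db4 C5 B5 sounds Bb3 A4 G#5.
Then write for Eb alto saxophone: it sounds a major sixth below written, so the part must be a major sixth above concert.
Bb3 → G4
A4 → F#5
G#5 → E#6

G4 F#5 E#6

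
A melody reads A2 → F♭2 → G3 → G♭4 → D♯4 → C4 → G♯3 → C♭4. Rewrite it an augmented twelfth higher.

An augmented twelfth up from A2 gives E#4.
Fb2: a twelfth up reaches C, and 20 semitones makes it C4.
G3 up an augmented twelfth is D#5.
Gb4: a twelfth up reaches D, and 20 semitones makes it D6.
D#4: a twelfth up reaches A, and 20 semitones makes it A##5.
C4 up an augmented twelfth is G#5.
G#3: a twelfth up reaches D, and 20 semitones makes it D##5.
An augmented twelfth up from Cb4 gives G5.

E#4 C4 D#5 D6 A##5 G#5 D##5 G5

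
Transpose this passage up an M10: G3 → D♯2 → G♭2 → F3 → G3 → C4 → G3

G3 -> B4
D#2 -> F##3
Gb2 -> Bb3
F3 -> A4
G3 -> B4
C4 -> E5
G3 -> B4

B4 F##3 Bb3 A4 B4 E5 B4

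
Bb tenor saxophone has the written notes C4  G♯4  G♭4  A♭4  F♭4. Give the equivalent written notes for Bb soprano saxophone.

C3 G#3 Gb3 Ab3 Fb3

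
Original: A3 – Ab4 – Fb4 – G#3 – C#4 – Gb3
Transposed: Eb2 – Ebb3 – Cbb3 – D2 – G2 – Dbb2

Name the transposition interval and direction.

Take the first pair: A3 → Eb2. A to E spans 11 letter names, so the interval is some kind of eleventh.
Eb2 to A3 is 18 semitones, which makes it an augmented eleventh; the second version is lower, so the direction is down.
Checking another pair — Gb3 → Dbb2 — gives the same interval.

down an augmented eleventh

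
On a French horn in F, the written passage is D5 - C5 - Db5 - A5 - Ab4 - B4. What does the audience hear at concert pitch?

Written C4 on the French horn in F sounds as F3, a perfect fifth lower; apply that shift to every note.
D5 gives G4
C5 gives F4
Db5 gives Gb4
A5 gives D5
Ab4 gives Db4
B4 gives E4

G4 F4 Gb4 D5 Db4 E4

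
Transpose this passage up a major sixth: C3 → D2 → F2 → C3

C3: a sixth up reaches A, and 9 semitones makes it A3.
D2: a sixth up reaches B, and 9 semitones makes it B2.
A major sixth up from F2 gives D3.
A major sixth up from C3 gives A3.

A3 B2 D3 A3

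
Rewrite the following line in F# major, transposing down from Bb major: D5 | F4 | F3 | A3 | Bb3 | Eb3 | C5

From Bb down to F# is a diminished fourth; apply that to each pitch.
D5 -> A#4
F4 -> C#4
F3 -> C#3
A3 -> E#3
Bb3 -> F#3
Eb3 -> B2
C5 -> G#4

A#4 C#4 C#3 E#3 F#3 B2 G#4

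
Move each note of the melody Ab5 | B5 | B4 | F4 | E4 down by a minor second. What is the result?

Ab5: a second down reaches G, and 1 semitone makes it G5.
B5 down a minor second is A#5.
B4 down a minor second is A#4.
F4 down a minor second is E4.
E4: a second down reaches D, and 1 semitone makes it D#4.

G5 A#5 A#4 E4 D#4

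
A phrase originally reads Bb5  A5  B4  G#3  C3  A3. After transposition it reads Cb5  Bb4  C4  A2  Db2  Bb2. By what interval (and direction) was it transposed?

Take the first pair: Bb5 → Cb5. B to C spans 7 letter names, so the interval is some kind of seventh.
Cb5 to Bb5 is 11 semitones, which makes it a major seventh; the second version is lower, so the direction is down.
Checking another pair — A3 → Bb2 — gives the same interval.

down a major seventh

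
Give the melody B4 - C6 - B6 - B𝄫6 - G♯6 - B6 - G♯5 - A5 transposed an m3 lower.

G#4 A5 G#6 Gb6 E#6 G#6 E#5 F#5

B4 to G#4
C6 to A5
B6 to G#6
Bbb6 to Gb6
G#6 to E#6
B6 to G#6
G#5 to E#5
A5 to F#5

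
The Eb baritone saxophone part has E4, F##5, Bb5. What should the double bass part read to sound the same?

G3 A#4 Db5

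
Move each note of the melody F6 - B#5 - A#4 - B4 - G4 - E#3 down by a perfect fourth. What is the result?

F6 -> C6
B#5 -> F##5
A#4 -> E#4
B4 -> F#4
G4 -> D4
E#3 -> B#2

C6 F##5 E#4 F#4 D4 B#2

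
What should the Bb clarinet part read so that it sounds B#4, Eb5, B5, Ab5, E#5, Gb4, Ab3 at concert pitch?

C##5 F5 C#6 Bb5 F##5 Ab4 Bb3

Written C4 sounds as Bb3 on the Bb clarinet, so concert pitches are written a major second up.
B#4 becomes C##5
Eb5 becomes F5
B5 becomes C#6
Ab5 becomes Bb5
E#5 becomes F##5
Gb4 becomes Ab4
Ab3 becomes Bb3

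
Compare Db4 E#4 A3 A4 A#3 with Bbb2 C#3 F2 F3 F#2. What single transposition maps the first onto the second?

down a major tenth

From Db4 to Bbb2 is 10 letter names — a tenth of some quality.
Bbb2 to Db4 is 16 semitones, which makes it a major tenth; the second version is lower, so the direction is down.
Checking another pair — A#3 → F#2 — gives the same interval.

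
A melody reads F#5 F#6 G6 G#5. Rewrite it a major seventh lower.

G4 G5 Ab5 A4

F#5: a seventh down reaches G, and 11 semitones makes it G4.
F#6: a seventh down reaches G, and 11 semitones makes it G5.
G6 down a major seventh is Ab5.
G#5 down a major seventh is A4.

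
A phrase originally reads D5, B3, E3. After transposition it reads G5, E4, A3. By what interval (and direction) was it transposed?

up a perfect fourth

Take the first pair: D5 → G5. D to G spans 4 letter names, so the interval is some kind of fourth.
D5 to G5 is 5 semitones, which makes it a perfect fourth; the second version is higher, so the direction is up.
Checking another pair — E3 → A3 — gives the same interval.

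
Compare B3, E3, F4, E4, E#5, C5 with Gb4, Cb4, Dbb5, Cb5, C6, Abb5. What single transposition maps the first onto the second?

up a diminished sixth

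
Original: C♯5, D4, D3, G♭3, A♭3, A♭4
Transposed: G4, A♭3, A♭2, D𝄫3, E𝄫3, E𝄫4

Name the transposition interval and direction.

Take the first pair: C#5 → G4. C to G spans 4 letter names, so the interval is some kind of fourth.
G4 to C#5 is 6 semitones, which makes it an augmented fourth; the second version is lower, so the direction is down.
Checking another pair — Ab4 → Ebb4 — gives the same interval.

down an augmented fourth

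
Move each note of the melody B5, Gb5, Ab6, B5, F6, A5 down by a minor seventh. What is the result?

C#5 Ab4 Bb5 C#5 G5 B4

B5: a seventh down reaches C, and 10 semitones makes it C#5.
Gb5 down a minor seventh is Ab4.
A minor seventh down from Ab6 gives Bb5.
A minor seventh down from B5 gives C#5.
F6 down a minor seventh is G5.
A minor seventh down from A5 gives B4.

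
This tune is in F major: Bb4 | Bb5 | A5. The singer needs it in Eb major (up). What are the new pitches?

From F up to Eb is a minor seventh; apply that to each pitch.
Bb4 gives Ab5
Bb5 gives Ab6
A5 gives G6

Ab5 Ab6 G6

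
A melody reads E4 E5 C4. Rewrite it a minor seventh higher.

E4: a seventh up reaches D, and 10 semitones makes it D5.
E5 up a minor seventh is D6.
C4 up a minor seventh is Bb4.

D5 D6 Bb4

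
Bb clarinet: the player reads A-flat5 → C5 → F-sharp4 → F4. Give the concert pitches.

Gb5 Bb4 E4 Eb4

Written C4 on the Bb clarinet sounds as Bb3, a major second lower; apply that shift to every note.
Ab5 becomes Gb5
C5 becomes Bb4
F#4 becomes E4
F4 becomes Eb4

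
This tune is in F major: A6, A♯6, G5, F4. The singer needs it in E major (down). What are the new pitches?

G#6 G##6 F#5 E4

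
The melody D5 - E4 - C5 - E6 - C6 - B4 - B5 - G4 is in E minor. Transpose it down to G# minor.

E minor to G# minor down is a minor sixth, so every note moves down by that interval.
D5 -> F#4
E4 -> G#3
C5 -> E4
E6 -> G#5
C6 -> E5
B4 -> D#4
B5 -> D#5
G4 -> B3

F#4 G#3 E4 G#5 E5 D#4 D#5 B3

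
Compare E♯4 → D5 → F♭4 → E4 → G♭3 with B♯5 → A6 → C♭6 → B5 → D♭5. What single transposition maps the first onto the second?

Take the first pair: E#4 → B#5. E to B spans 12 letter names, so the interval is some kind of twelfth.
E#4 to B#5 is 19 semitones, which makes it a perfect twelfth; the second version is higher, so the direction is up.
Checking another pair — Gb3 → Db5 — gives the same interval.

up a perfect twelfth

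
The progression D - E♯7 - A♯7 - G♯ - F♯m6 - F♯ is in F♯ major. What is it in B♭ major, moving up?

F♯ major up to B♭ major is a diminished fourth; each chord root moves by that interval while the quality stays the same.
D: root D up a diminished fourth → Gb, giving Gb.
E♯7: root E♯ up a diminished fourth → A, giving A7.
A♯7: root A♯ up a diminished fourth → D, giving D7.
G♯: root G♯ up a diminished fourth → C, giving C.
F♯m6: root F♯ up a diminished fourth → Bb, giving Bbm6.
F♯: root F♯ up a diminished fourth → Bb, giving Bb.

Gb A7 D7 C Bbm6 Bb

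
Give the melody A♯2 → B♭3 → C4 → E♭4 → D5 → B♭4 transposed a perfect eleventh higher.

A#2 gives D#4
Bb3 gives Eb5
C4 gives F5
Eb4 gives Ab5
D5 gives G6
Bb4 gives Eb6

D#4 Eb5 F5 Ab5 G6 Eb6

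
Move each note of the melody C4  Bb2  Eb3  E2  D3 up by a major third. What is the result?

E4 D3 G3 G#2 F#3

C4 gives E4
Bb2 gives D3
Eb3 gives G3
E2 gives G#2
D3 gives F#3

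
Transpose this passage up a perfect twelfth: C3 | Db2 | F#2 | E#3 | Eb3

G4 Ab3 C#4 B#4 Bb4

A perfect twelfth up from C3 gives G4.
Db2 up a perfect twelfth is Ab3.
A perfect twelfth up from F#2 gives C#4.
E#3 up a perfect twelfth is B#4.
Eb3: a twelfth up reaches B, and 19 semitones makes it Bb4.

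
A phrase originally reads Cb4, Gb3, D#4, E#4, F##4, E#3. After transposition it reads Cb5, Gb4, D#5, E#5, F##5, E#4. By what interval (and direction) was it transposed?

up a perfect octave

From Cb4 to Cb5 is 8 letter names — an octave of some quality.
Cb4 to Cb5 is 12 semitones, which makes it a perfect octave; the second version is higher, so the direction is up.
Checking another pair — E#3 → E#4 — gives the same interval.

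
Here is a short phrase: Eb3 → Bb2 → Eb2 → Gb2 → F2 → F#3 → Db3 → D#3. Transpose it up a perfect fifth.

Eb3 becomes Bb3
Bb2 becomes F3
Eb2 becomes Bb2
Gb2 becomes Db3
F2 becomes C3
F#3 becomes C#4
Db3 becomes Ab3
D#3 becomes A#3

Bb3 F3 Bb2 Db3 C3 C#4 Ab3 A#3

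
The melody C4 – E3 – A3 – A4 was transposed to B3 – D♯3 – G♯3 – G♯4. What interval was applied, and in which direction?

down a minor second

From C4 to B3 is 2 letter names — a second of some quality.
B3 to C4 is 1 semitone, which makes it a minor second; the second version is lower, so the direction is down.
Checking another pair — A4 → G#4 — gives the same interval.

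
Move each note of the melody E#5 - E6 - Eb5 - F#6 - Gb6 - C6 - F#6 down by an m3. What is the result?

C##5 C#6 C5 D#6 Eb6 A5 D#6

E#5 to C##5
E6 to C#6
Eb5 to C5
F#6 to D#6
Gb6 to Eb6
C6 to A5
F#6 to D#6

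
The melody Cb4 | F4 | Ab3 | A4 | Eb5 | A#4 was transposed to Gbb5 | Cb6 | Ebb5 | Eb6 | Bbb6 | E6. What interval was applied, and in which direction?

Take the first pair: Cb4 → Gbb5. C to G spans 12 letter names, so the interval is some kind of twelfth.
Cb4 to Gbb5 is 18 semitones, which makes it a diminished twelfth; the second version is higher, so the direction is up.
Checking another pair — A#4 → E6 — gives the same interval.

up a diminished twelfth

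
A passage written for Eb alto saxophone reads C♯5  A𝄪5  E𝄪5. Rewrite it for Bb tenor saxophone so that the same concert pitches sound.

First find concert pitch: the Eb alto saxophone sounds a major sixth below written, so C♯5 A𝄪5 E𝄪5 sounds E4 C##5 G##4.
Then write for Bb tenor saxophone: it sounds a major ninth below written, so the part must be a major ninth above concert.
E4 → F#5
C##5 → D##6
G##4 → A##5

F#5 D##6 A##5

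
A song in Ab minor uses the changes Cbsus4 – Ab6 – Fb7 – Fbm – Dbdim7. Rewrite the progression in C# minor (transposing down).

Esus4 C#6 A7 Am F#dim7

Ab minor down to C# minor is a diminished sixth; each chord root moves by that interval while the quality stays the same.
Cbsus4: root Cb down a diminished sixth → E, giving Esus4.
Ab6: root Ab down a diminished sixth → C#, giving C#6.
Fb7: root Fb down a diminished sixth → A, giving A7.
Fbm: root Fb down a diminished sixth → A, giving Am.
Dbdim7: root Db down a diminished sixth → F#, giving F#dim7.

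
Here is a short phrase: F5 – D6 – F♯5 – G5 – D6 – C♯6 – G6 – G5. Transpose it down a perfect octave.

F4 D5 F#4 G4 D5 C#5 G5 G4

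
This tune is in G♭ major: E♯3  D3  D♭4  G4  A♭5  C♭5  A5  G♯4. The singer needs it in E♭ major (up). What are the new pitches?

G♭ major to E♭ major up is a major sixth, so every note moves up by that interval.
E#3 gives C##4
D3 gives B3
Db4 gives Bb4
G4 gives E5
Ab5 gives F6
Cb5 gives Ab5
A5 gives F#6
G#4 gives E#5

C##4 B3 Bb4 E5 F6 Ab5 F#6 E#5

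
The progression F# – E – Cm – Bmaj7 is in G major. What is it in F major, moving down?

G major down to F major is a major second; each chord root moves by that interval while the quality stays the same.
F#: root F# down a major second → E, giving E.
E: root E down a major second → D, giving D.
Cm: root C down a major second → Bb, giving Bbm.
Bmaj7: root B down a major second → A, giving Amaj7.

E D Bbm Amaj7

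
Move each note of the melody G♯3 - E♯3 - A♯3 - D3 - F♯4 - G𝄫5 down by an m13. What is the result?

B#1 G##1 C##2 F#1 A#2 Bbb3

G#3 gives B#1
E#3 gives G##1
A#3 gives C##2
D3 gives F#1
F#4 gives A#2
Gbb5 gives Bbb3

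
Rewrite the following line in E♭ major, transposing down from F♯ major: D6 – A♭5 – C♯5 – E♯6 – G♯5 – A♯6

F♯ major to E♭ major down is an augmented second, so every note moves down by that interval.
D6 to Cb6
Ab5 to Gbb5
C#5 to Bb4
E#6 to D6
G#5 to F5
A#6 to G6

Cb6 Gbb5 Bb4 D6 F5 G6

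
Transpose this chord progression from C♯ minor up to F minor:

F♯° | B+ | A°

Bb° Eb+ Db°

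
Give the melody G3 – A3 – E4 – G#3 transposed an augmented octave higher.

G#4 A#4 E#5 G##4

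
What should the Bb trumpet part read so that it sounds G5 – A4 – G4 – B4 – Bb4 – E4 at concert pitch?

A5 B4 A4 C#5 C5 F#4

Written C4 sounds as Bb3 on the Bb trumpet, so concert pitches are written a major second up.
G5 gives A5
A4 gives B4
G4 gives A4
B4 gives C#5
Bb4 gives C5
E4 gives F#4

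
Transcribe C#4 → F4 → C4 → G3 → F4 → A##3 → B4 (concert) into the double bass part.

The double bass sounds a perfect octave below written, so the written part must be a perfect octave above concert — transpose each note up.
C#4 gives C#5
F4 gives F5
C4 gives C5
G3 gives G4
F4 gives F5
A##3 gives A##4
B4 gives B5

C#5 F5 C5 G4 F5 A##4 B5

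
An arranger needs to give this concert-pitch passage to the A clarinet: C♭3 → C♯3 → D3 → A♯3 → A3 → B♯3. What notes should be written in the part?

Ebb3 E3 F3 C#4 C4 D#4

Written C4 sounds as A3 on the A clarinet, so concert pitches are written a minor third up.
Cb3 becomes Ebb3
C#3 becomes E3
D3 becomes F3
A#3 becomes C#4
A3 becomes C4
B#3 becomes D#4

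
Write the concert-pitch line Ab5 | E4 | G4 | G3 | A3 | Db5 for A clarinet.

The A clarinet sounds a minor third below written, so the written part must be a minor third above concert — transpose each note up.
Ab5 to Cb6
E4 to G4
G4 to Bb4
G3 to Bb3
A3 to C4
Db5 to Fb5

Cb6 G4 Bb4 Bb3 C4 Fb5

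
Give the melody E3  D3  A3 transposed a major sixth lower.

G2 F2 C3

A major sixth down from E3 gives G2.
A major sixth down from D3 gives F2.
A major sixth down from A3 gives C3.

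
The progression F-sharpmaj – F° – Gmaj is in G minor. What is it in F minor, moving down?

Emaj Eb° Fmaj

G minor down to F minor is a major second; each chord root moves by that interval while the quality stays the same.
F-sharpmaj: root F-sharp down a major second → E, giving Emaj.
F°: root F down a major second → Eb, giving Eb°.
Gmaj: root G down a major second → F, giving Fmaj.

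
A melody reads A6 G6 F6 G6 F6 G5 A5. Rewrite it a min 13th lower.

A6 to C#5
G6 to B4
F6 to A4
G6 to B4
F6 to A4
G5 to B3
A5 to C#4

C#5 B4 A4 B4 A4 B3 C#4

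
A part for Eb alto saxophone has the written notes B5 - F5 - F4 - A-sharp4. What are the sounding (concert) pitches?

The Eb alto saxophone sounds a major sixth below written, so transpose each written note down a major sixth.
B5 gives D5
F5 gives Ab4
F4 gives Ab3
A#4 gives C#4

D5 Ab4 Ab3 C#4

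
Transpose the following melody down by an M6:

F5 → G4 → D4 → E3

F5: a sixth down reaches A, and 9 semitones makes it Ab4.
G4 down a major sixth is Bb3.
D4: a sixth down reaches F, and 9 semitones makes it F3.
E3 down a major sixth is G2.

Ab4 Bb3 F3 G2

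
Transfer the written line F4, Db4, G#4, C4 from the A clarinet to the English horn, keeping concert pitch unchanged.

A4 F4 B#4 E4

First find concert pitch: the A clarinet sounds a minor third below written, so F4 Db4 G#4 C4 sounds D4 Bb3 E#4 A3.
Then write for English horn: it sounds a perfect fifth below written, so the part must be a perfect fifth above concert.
D4 → A4
Bb3 → F4
E#4 → B#4
A3 → E4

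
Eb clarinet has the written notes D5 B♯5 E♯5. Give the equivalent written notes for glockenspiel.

First find concert pitch: the Eb clarinet sounds a minor third above written, so D5 B♯5 E♯5 sounds F5 D#6 G#5.
Then write for glockenspiel: it sounds a perfect fifteenth above written, so the part must be a perfect fifteenth below concert.
F5 → F3
D#6 → D#4
G#5 → G#3

F3 D#4 G#3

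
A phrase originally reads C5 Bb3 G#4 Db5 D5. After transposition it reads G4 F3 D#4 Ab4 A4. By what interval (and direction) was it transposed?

From C5 to G4 is 4 letter names — a fourth of some quality.
G4 to C5 is 5 semitones, which makes it a perfect fourth; the second version is lower, so the direction is down.
Checking another pair — D5 → A4 — gives the same interval.

down a perfect fourth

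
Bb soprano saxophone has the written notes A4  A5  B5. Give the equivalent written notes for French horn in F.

D5 D6 E6

First find concert pitch: the Bb soprano saxophone sounds a major second below written, so A4 A5 B5 sounds G4 G5 A5.
Then write for French horn in F: it sounds a perfect fifth below written, so the part must be a perfect fifth above concert.
G4 → D5
G5 → D6
A5 → E6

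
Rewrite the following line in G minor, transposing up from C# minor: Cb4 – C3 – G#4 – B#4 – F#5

Gbb4 Gb3 D5 F#5 C6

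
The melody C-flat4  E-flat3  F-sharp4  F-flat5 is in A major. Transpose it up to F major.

From A up to F is a minor sixth; apply that to each pitch.
Cb4 -> Abb4
Eb3 -> Cb4
F#4 -> D5
Fb5 -> Dbb6

Abb4 Cb4 D5 Dbb6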